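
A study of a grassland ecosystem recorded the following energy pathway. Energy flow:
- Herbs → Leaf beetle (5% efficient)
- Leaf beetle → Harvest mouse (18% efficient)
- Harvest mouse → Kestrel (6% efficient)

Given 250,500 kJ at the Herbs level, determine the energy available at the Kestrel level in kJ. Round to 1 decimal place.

Leaf beetle: 250500 × 0.05 = 12525 kJ
Harvest mouse: 12525 × 0.18 = 2254.5 kJ
Kestrel: 2254.5 × 0.06 = 135.27 kJ

135.3 kJ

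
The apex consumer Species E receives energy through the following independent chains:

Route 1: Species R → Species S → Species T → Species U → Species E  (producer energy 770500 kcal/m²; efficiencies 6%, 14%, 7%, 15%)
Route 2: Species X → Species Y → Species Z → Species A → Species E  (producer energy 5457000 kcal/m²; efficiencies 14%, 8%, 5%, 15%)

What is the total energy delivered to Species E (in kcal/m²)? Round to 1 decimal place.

Route 1: 770500 × 0.06 × 0.14 × 0.07 × 0.15 = 67.9581 kcal/m²
Route 2: 5457000 × 0.14 × 0.08 × 0.05 × 0.15 = 458.388 kcal/m²
Total at Species E: 67.9581 + 458.388 = 526.3461 kcal/m²

526.3 kcal/m²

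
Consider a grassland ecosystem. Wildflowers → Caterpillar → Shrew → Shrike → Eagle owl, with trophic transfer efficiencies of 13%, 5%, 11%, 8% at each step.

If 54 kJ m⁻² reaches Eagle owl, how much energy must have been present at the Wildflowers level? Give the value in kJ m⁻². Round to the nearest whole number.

Cumulative transfer efficiency: 0.13 × 0.05 × 0.11 × 0.08 = 0.0000572
Wildflowers energy = 54 / 0.0000572 = 944056 kJ m⁻²

944056 kJ m⁻²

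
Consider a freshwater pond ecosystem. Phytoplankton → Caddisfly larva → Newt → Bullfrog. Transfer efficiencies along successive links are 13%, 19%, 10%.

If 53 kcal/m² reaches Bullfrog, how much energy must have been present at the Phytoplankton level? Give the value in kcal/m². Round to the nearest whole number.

21457 kcal/m²

Cumulative transfer efficiency: 0.13 × 0.19 × 0.1 = 0.00247
Phytoplankton energy = 53 / 0.00247 = 21457 kcal/m²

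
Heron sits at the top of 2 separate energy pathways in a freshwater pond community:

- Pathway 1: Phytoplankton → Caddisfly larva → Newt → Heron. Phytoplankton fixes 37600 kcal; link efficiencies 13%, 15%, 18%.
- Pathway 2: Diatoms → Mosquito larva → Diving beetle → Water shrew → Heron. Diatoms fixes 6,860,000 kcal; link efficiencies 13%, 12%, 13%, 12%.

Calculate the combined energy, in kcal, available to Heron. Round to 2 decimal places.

1801.43 kcal

Pathway 1: 37600 × 0.13 × 0.15 × 0.18 = 131.976 kcal
Pathway 2: 6860000 × 0.13 × 0.12 × 0.13 × 0.12 = 1669.4496 kcal
Total at Heron: 131.976 + 1669.4496 = 1801.4256 kcal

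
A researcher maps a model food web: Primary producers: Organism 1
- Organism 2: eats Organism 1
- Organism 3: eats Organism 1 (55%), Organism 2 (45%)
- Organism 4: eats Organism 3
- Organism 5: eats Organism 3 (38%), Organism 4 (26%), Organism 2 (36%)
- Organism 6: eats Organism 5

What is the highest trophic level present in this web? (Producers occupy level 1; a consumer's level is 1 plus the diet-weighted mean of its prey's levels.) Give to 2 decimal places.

4.55

Organism 2: 1 + 1 = 2
Organism 3: 1 + (0.55×1 + 0.45×2) = 2.45
Organism 4: 1 + 2.45 = 3.45
Organism 5: 1 + (0.38×2.45 + 0.26×3.45 + 0.36×2) = 3.548
Organism 6: 1 + 3.548 = 4.548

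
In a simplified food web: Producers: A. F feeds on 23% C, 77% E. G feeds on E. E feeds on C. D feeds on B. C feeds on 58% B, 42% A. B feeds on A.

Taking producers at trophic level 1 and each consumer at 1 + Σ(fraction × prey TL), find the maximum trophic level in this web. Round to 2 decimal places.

4.58

B: 1 + 1 = 2
C: 1 + (0.58×2 + 0.42×1) = 2.58
D: 1 + 2 = 3
E: 1 + 2.58 = 3.58
F: 1 + (0.23×2.58 + 0.77×3.58) = 4.35
G: 1 + 3.58 = 4.58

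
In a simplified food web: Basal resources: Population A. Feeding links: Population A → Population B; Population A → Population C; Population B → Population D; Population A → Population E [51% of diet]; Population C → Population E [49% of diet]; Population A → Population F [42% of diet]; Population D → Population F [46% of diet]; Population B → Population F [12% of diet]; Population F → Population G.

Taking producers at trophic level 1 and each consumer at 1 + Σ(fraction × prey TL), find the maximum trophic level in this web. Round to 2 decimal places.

4.04

Population B: 1 + 1 = 2
Population C: 1 + 1 = 2
Population D: 1 + 2 = 3
Population E: 1 + (0.51×1 + 0.49×2) = 2.49
Population F: 1 + (0.42×1 + 0.46×3 + 0.12×2) = 3.04
Population G: 1 + 3.04 = 4.04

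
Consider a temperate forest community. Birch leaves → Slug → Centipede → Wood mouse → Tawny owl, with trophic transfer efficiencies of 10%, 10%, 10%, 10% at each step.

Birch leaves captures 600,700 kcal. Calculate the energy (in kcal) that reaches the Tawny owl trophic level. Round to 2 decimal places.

Slug: 600700 × 0.1 = 60070 kcal
Centipede: 60070 × 0.1 = 6007 kcal
Wood mouse: 6007 × 0.1 = 600.7 kcal
Tawny owl: 600.7 × 0.1 = 60.07 kcal

60.07 kcal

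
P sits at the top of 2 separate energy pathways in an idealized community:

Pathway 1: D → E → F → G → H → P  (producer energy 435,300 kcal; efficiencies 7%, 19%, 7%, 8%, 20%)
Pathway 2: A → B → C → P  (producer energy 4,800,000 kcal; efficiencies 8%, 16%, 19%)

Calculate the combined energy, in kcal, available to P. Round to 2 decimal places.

Pathway 1: 435300 × 0.07 × 0.19 × 0.07 × 0.08 × 0.2 = 6.4842288 kcal
Pathway 2: 4800000 × 0.08 × 0.16 × 0.19 = 11673.6 kcal
Total at P: 6.4842288 + 11673.6 = 11680.0842288 kcal

11680.08 kcal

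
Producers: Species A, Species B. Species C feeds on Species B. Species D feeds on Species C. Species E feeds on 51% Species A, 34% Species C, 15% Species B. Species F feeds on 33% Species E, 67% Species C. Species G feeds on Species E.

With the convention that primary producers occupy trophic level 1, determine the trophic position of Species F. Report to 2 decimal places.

3.11

Species C: 1 + 1 = 2
Species D: 1 + 2 = 3
Species E: 1 + (0.51×1 + 0.34×2 + 0.15×1) = 2.34
Species F: 1 + (0.33×2.34 + 0.67×2) = 3.1122
Species G: 1 + 2.34 = 3.34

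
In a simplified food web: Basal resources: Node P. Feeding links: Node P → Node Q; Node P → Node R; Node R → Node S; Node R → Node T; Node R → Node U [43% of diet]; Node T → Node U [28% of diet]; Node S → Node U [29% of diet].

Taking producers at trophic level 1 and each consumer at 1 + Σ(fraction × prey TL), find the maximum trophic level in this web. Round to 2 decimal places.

Node Q: 1 + 1 = 2
Node R: 1 + 1 = 2
Node S: 1 + 2 = 3
Node T: 1 + 2 = 3
Node U: 1 + (0.43×2 + 0.28×3 + 0.29×3) = 3.57

3.57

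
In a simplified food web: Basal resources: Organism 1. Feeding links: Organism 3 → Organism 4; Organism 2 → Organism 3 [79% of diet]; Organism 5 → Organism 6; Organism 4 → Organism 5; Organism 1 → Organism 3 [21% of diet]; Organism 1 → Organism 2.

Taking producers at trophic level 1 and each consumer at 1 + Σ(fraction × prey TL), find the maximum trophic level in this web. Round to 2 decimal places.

Organism 2: 1 + 1 = 2
Organism 3: 1 + (0.79×2 + 0.21×1) = 2.79
Organism 4: 1 + 2.79 = 3.79
Organism 5: 1 + 3.79 = 4.79
Organism 6: 1 + 4.79 = 5.79

5.79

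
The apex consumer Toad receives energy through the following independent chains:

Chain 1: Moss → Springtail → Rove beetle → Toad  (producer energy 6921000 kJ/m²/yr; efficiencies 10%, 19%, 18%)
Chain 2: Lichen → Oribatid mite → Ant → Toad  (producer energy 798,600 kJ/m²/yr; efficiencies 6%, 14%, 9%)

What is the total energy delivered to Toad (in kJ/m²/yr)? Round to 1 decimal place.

Chain 1: 6921000 × 0.1 × 0.19 × 0.18 = 23669.82 kJ/m²/yr
Chain 2: 798600 × 0.06 × 0.14 × 0.09 = 603.7416 kJ/m²/yr
Total at Toad: 23669.82 + 603.7416 = 24273.5616 kJ/m²/yr

24273.6 kJ/m²/yr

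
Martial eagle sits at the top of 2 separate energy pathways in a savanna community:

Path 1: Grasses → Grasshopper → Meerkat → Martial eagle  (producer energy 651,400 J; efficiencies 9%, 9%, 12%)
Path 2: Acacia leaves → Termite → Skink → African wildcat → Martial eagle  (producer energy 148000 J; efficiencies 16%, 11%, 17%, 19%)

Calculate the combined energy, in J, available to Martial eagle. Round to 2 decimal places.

Path 1: 651400 × 0.09 × 0.09 × 0.12 = 633.1608 J
Path 2: 148000 × 0.16 × 0.11 × 0.17 × 0.19 = 84.13504 J
Total at Martial eagle: 633.1608 + 84.13504 = 717.29584 J

717.30 J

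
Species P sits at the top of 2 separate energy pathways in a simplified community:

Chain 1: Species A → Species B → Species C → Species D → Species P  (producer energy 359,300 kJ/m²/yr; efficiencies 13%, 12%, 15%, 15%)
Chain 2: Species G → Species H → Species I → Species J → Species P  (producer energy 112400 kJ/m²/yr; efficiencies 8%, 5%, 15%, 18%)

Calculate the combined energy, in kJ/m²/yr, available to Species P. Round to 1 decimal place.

Chain 1: 359300 × 0.13 × 0.12 × 0.15 × 0.15 = 126.1143 kJ/m²/yr
Chain 2: 112400 × 0.08 × 0.05 × 0.15 × 0.18 = 12.1392 kJ/m²/yr
Total at Species P: 126.1143 + 12.1392 = 138.2535 kJ/m²/yr

138.3 kJ/m²/yr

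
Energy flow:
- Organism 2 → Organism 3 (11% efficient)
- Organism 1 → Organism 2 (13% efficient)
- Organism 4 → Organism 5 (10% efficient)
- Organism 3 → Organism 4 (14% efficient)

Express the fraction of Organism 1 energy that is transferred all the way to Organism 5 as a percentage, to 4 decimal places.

Product of link efficiencies: 0.13 × 0.11 × 0.14 × 0.1 = 0.0002002
As a percentage: 0.0002002 × 100 = 0.0200%

0.0200%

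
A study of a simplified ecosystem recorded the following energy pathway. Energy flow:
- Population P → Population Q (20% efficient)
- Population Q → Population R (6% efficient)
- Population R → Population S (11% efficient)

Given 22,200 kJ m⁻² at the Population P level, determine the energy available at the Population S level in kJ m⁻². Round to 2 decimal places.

29.30 kJ m⁻²

Population Q: 22200 × 0.2 = 4440 kJ m⁻²
Population R: 4440 × 0.06 = 266.4 kJ m⁻²
Population S: 266.4 × 0.11 = 29.304 kJ m⁻²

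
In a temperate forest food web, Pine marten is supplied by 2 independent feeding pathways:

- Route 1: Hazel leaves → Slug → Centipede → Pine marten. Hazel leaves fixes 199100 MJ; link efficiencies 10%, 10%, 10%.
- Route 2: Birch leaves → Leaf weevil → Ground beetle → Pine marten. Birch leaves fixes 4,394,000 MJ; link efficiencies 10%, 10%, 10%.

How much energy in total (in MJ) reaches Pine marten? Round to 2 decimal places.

4593.10 MJ

Route 1: 199100 × 0.1 × 0.1 × 0.1 = 199.1 MJ
Route 2: 4394000 × 0.1 × 0.1 × 0.1 = 4394 MJ
Total at Pine marten: 199.1 + 4394 = 4593.1 MJ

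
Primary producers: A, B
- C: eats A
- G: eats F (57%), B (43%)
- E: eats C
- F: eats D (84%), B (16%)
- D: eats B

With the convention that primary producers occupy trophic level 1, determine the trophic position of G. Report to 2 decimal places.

3.05

C: 1 + 1 = 2
D: 1 + 1 = 2
E: 1 + 2 = 3
F: 1 + (0.84×2 + 0.16×1) = 2.84
G: 1 + (0.57×2.84 + 0.43×1) = 3.0488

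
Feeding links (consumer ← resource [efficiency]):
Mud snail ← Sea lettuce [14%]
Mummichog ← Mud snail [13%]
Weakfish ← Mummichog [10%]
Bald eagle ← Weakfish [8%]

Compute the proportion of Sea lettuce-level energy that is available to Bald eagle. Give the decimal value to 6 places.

Product of link efficiencies: 0.14 × 0.13 × 0.1 × 0.08 = 0.0001456

0.000146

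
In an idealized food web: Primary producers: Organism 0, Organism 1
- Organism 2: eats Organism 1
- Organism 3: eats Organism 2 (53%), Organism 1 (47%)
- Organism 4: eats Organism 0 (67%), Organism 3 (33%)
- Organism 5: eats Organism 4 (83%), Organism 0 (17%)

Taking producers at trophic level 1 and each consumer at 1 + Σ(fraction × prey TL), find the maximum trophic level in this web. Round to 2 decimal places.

Organism 2: 1 + 1 = 2
Organism 3: 1 + (0.53×2 + 0.47×1) = 2.53
Organism 4: 1 + (0.67×1 + 0.33×2.53) = 2.5049
Organism 5: 1 + (0.83×2.5049 + 0.17×1) = 3.249067

3.25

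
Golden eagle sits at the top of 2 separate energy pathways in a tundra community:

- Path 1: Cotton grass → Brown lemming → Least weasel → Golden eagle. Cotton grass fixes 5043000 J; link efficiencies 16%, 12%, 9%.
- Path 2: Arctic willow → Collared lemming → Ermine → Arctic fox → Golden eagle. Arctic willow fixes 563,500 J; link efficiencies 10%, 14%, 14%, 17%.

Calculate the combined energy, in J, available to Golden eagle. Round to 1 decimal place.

Path 1: 5043000 × 0.16 × 0.12 × 0.09 = 8714.304 J
Path 2: 563500 × 0.1 × 0.14 × 0.14 × 0.17 = 187.7582 J
Total at Golden eagle: 8714.304 + 187.7582 = 8902.0622 J

8902.1 J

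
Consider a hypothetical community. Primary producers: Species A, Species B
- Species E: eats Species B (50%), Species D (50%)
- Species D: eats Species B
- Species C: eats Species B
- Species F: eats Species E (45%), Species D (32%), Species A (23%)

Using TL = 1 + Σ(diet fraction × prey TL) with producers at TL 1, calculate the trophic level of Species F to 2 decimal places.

3.00

Species C: 1 + 1 = 2
Species D: 1 + 1 = 2
Species E: 1 + (0.5×1 + 0.5×2) = 2.5
Species F: 1 + (0.45×2.5 + 0.32×2 + 0.23×1) = 2.995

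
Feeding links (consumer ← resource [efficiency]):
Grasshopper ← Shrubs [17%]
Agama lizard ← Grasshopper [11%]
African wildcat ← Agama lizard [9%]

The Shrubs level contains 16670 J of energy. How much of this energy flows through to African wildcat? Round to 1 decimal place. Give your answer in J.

28.1 J

Grasshopper: 16670 × 0.17 = 2833.9 J
Agama lizard: 2833.9 × 0.11 = 311.729 J
African wildcat: 311.729 × 0.09 = 28.05561 J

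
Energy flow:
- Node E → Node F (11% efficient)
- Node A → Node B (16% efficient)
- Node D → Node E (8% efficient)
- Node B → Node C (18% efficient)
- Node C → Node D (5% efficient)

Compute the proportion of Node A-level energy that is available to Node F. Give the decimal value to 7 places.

0.0000127

Product of link efficiencies: 0.16 × 0.18 × 0.05 × 0.08 × 0.11 = 0.000012672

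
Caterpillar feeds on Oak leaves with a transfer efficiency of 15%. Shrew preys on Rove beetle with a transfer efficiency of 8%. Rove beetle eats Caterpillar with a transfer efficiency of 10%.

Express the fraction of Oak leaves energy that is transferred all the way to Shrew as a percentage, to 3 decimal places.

Product of link efficiencies: 0.15 × 0.1 × 0.08 = 0.0012
As a percentage: 0.0012 × 100 = 0.120%

0.120%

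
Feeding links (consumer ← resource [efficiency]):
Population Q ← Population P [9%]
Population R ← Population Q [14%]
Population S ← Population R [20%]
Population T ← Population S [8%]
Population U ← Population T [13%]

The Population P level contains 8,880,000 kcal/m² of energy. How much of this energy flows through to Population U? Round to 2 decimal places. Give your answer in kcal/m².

232.73 kcal/m²

Population Q: 8880000 × 0.09 = 799200 kcal/m²
Population R: 799200 × 0.14 = 111888 kcal/m²
Population S: 111888 × 0.2 = 22377.6 kcal/m²
Population T: 22377.6 × 0.08 = 1790.208 kcal/m²
Population U: 1790.208 × 0.13 = 232.72704 kcal/m²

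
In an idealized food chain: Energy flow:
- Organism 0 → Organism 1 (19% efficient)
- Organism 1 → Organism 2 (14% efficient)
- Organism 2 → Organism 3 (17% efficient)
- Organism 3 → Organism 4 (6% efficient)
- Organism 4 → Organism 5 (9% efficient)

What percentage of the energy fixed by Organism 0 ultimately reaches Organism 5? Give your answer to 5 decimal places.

0.00244%

Product of link efficiencies: 0.19 × 0.14 × 0.17 × 0.06 × 0.09 = 0.0000244188
As a percentage: 0.0000244188 × 100 = 0.00244%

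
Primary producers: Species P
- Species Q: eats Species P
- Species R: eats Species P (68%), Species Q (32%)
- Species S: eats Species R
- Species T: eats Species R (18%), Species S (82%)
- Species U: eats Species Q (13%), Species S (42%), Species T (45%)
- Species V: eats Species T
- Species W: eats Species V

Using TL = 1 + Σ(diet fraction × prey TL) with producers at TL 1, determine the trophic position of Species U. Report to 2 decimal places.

4.52

Species Q: 1 + 1 = 2
Species R: 1 + (0.68×1 + 0.32×2) = 2.32
Species S: 1 + 2.32 = 3.32
Species T: 1 + (0.18×2.32 + 0.82×3.32) = 4.14
Species U: 1 + (0.13×2 + 0.42×3.32 + 0.45×4.14) = 4.5174
Species V: 1 + 4.14 = 5.14
Species W: 1 + 5.14 = 6.14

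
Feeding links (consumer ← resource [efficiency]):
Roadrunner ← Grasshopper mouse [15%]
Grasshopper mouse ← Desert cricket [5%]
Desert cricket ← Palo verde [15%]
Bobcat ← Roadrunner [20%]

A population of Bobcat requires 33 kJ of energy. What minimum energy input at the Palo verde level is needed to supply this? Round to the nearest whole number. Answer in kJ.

146667 kJ

Cumulative transfer efficiency: 0.15 × 0.05 × 0.15 × 0.2 = 0.000225
Palo verde energy = 33 / 0.000225 = 146667 kJ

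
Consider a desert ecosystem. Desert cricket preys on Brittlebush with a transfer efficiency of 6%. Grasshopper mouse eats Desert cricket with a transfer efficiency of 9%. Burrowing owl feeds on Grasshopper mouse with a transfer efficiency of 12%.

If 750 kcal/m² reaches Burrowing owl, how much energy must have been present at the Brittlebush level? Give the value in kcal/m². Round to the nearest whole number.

Cumulative transfer efficiency: 0.06 × 0.09 × 0.12 = 0.000648
Brittlebush energy = 750 / 0.000648 = 1157407 kcal/m²

1157407 kcal/m²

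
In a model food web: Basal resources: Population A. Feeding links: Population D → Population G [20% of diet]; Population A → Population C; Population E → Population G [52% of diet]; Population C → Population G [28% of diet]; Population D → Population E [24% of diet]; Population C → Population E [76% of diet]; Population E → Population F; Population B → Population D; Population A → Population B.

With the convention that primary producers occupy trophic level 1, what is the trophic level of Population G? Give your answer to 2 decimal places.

3.84

Population B: 1 + 1 = 2
Population C: 1 + 1 = 2
Population D: 1 + 2 = 3
Population E: 1 + (0.76×2 + 0.24×3) = 3.24
Population F: 1 + 3.24 = 4.24
Population G: 1 + (0.52×3.24 + 0.2×3 + 0.28×2) = 3.8448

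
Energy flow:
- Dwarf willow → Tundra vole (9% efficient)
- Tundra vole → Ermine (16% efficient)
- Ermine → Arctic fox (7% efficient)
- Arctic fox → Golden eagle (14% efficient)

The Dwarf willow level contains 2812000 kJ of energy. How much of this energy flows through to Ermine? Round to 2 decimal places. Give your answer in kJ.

Tundra vole: 2812000 × 0.09 = 253080 kJ
Ermine: 253080 × 0.16 = 40492.8 kJ

40492.80 kJ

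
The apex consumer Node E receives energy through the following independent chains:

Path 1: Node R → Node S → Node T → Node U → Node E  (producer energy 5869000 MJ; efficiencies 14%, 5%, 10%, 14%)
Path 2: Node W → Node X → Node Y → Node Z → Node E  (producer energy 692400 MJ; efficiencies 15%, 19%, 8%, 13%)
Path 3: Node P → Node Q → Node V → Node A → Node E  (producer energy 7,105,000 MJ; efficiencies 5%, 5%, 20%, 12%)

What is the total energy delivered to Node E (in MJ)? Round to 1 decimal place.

1206.7 MJ

Path 1: 5869000 × 0.14 × 0.05 × 0.1 × 0.14 = 575.162 MJ
Path 2: 692400 × 0.15 × 0.19 × 0.08 × 0.13 = 205.22736 MJ
Path 3: 7105000 × 0.05 × 0.05 × 0.2 × 0.12 = 426.3 MJ
Total at Node E: 575.162 + 205.22736 + 426.3 = 1206.68936 MJ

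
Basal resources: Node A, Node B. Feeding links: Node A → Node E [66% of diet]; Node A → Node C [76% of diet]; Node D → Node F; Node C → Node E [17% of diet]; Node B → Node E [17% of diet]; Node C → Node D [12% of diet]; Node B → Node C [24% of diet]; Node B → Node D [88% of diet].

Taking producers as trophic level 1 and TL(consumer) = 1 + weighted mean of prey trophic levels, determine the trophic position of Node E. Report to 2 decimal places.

2.17

Node C: 1 + (0.76×1 + 0.24×1) = 2
Node D: 1 + (0.12×2 + 0.88×1) = 2.12
Node E: 1 + (0.17×1 + 0.17×2 + 0.66×1) = 2.17
Node F: 1 + 2.12 = 3.12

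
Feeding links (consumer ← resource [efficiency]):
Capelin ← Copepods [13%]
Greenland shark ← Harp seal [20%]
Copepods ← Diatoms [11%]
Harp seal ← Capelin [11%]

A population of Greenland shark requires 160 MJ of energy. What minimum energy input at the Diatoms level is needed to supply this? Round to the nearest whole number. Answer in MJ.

Cumulative transfer efficiency: 0.11 × 0.13 × 0.11 × 0.2 = 0.0003146
Diatoms energy = 160 / 0.0003146 = 508582 MJ

508582 MJ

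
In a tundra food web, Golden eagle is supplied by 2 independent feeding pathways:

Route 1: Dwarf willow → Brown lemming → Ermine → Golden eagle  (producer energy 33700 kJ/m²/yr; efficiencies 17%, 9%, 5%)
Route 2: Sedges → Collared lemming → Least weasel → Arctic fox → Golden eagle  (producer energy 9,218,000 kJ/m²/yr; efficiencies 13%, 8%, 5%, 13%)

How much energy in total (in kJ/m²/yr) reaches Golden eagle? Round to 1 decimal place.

Route 1: 33700 × 0.17 × 0.09 × 0.05 = 25.7805 kJ/m²/yr
Route 2: 9218000 × 0.13 × 0.08 × 0.05 × 0.13 = 623.1368 kJ/m²/yr
Total at Golden eagle: 25.7805 + 623.1368 = 648.9173 kJ/m²/yr

648.9 kJ/m²/yr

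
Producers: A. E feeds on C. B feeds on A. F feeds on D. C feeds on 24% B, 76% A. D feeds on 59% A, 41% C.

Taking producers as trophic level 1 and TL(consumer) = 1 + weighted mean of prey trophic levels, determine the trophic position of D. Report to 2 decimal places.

B: 1 + 1 = 2
C: 1 + (0.24×2 + 0.76×1) = 2.24
D: 1 + (0.59×1 + 0.41×2.24) = 2.5084
E: 1 + 2.24 = 3.24
F: 1 + 2.5084 = 3.5084

2.51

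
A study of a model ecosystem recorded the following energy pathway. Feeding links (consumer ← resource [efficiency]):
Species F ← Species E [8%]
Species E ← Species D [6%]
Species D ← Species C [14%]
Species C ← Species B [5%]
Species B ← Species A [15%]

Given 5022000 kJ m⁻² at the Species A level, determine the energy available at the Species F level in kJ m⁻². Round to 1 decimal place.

25.3 kJ m⁻²

Species B: 5022000 × 0.15 = 753300 kJ m⁻²
Species C: 753300 × 0.05 = 37665 kJ m⁻²
Species D: 37665 × 0.14 = 5273.1 kJ m⁻²
Species E: 5273.1 × 0.06 = 316.386 kJ m⁻²
Species F: 316.386 × 0.08 = 25.31088 kJ m⁻²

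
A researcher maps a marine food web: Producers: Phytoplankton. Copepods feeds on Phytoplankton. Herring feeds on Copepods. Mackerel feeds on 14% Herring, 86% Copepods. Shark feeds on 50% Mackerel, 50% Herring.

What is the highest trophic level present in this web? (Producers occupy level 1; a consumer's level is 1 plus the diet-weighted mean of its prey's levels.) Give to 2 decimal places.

4.07

Copepods: 1 + 1 = 2
Herring: 1 + 2 = 3
Mackerel: 1 + (0.14×3 + 0.86×2) = 3.14
Shark: 1 + (0.5×3.14 + 0.5×3) = 4.07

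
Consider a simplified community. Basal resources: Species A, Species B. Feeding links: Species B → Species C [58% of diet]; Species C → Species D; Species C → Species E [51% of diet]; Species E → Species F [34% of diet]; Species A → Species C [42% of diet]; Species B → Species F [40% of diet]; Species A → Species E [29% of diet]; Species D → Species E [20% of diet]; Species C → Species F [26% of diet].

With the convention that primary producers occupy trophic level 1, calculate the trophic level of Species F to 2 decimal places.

Species C: 1 + (0.42×1 + 0.58×1) = 2
Species D: 1 + 2 = 3
Species E: 1 + (0.51×2 + 0.29×1 + 0.2×3) = 2.91
Species F: 1 + (0.26×2 + 0.34×2.91 + 0.4×1) = 2.9094

2.91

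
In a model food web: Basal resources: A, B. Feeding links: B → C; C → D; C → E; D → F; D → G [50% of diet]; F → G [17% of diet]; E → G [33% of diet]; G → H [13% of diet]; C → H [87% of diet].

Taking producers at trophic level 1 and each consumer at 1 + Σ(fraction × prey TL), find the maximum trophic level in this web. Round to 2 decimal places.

C: 1 + 1 = 2
D: 1 + 2 = 3
E: 1 + 2 = 3
F: 1 + 3 = 4
G: 1 + (0.5×3 + 0.17×4 + 0.33×3) = 4.17
H: 1 + (0.13×4.17 + 0.87×2) = 3.2821

4.17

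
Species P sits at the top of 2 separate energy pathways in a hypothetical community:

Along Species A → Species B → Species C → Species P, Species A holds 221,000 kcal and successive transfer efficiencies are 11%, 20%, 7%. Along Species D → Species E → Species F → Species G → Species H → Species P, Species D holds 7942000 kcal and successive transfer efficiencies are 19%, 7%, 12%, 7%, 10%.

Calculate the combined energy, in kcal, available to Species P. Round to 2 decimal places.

429.07 kcal

Via Species A: 221000 × 0.11 × 0.2 × 0.07 = 340.34 kcal
Via Species D: 7942000 × 0.19 × 0.07 × 0.12 × 0.07 × 0.1 = 88.728024 kcal
Total at Species P: 340.34 + 88.728024 = 429.068024 kcal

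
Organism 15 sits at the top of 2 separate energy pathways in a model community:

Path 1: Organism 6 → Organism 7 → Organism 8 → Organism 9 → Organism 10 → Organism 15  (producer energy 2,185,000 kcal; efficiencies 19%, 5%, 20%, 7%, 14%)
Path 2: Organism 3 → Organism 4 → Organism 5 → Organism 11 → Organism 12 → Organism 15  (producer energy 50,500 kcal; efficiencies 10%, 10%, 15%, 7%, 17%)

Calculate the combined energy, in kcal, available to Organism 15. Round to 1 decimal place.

Path 1: 2185000 × 0.19 × 0.05 × 0.2 × 0.07 × 0.14 = 40.6847 kcal
Path 2: 50500 × 0.1 × 0.1 × 0.15 × 0.07 × 0.17 = 0.901425 kcal
Total at Organism 15: 40.6847 + 0.901425 = 41.586125 kcal

41.6 kcal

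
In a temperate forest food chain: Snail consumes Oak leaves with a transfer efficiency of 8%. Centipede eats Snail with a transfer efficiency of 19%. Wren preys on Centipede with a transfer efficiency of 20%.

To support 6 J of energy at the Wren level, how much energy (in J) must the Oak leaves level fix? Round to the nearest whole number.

Cumulative transfer efficiency: 0.08 × 0.19 × 0.2 = 0.00304
Oak leaves energy = 6 / 0.00304 = 1974 J

1974 J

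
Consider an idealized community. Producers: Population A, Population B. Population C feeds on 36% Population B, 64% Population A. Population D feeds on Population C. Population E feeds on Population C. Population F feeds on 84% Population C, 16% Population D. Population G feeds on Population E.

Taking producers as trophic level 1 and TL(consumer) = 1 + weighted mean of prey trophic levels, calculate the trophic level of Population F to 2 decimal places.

3.16

Population C: 1 + (0.36×1 + 0.64×1) = 2
Population D: 1 + 2 = 3
Population E: 1 + 2 = 3
Population F: 1 + (0.84×2 + 0.16×3) = 3.16
Population G: 1 + 3 = 4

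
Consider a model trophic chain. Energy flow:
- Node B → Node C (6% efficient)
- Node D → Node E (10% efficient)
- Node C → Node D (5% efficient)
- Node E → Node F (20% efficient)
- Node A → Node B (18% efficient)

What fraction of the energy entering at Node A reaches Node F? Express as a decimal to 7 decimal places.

Product of link efficiencies: 0.18 × 0.06 × 0.05 × 0.1 × 0.2 = 0.0000108

0.0000108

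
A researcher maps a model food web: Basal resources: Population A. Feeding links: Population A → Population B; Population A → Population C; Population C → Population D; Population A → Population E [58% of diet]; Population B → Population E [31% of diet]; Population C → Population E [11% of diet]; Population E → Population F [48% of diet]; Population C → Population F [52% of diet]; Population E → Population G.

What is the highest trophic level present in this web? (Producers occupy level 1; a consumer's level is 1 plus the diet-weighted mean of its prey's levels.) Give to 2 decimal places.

Population B: 1 + 1 = 2
Population C: 1 + 1 = 2
Population D: 1 + 2 = 3
Population E: 1 + (0.58×1 + 0.31×2 + 0.11×2) = 2.42
Population F: 1 + (0.48×2.42 + 0.52×2) = 3.2016
Population G: 1 + 2.42 = 3.42

3.42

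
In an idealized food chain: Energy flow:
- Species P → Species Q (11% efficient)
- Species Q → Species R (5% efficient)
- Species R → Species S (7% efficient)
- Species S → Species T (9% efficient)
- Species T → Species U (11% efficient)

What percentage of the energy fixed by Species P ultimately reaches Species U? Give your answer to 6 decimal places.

0.000381%

Product of link efficiencies: 0.11 × 0.05 × 0.07 × 0.09 × 0.11 = 0.0000038115
As a percentage: 0.0000038115 × 100 = 0.000381%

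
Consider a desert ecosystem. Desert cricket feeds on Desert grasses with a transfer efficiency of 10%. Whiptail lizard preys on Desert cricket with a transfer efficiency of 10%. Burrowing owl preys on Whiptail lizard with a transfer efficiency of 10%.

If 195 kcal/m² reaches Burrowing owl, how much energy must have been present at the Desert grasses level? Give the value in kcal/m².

Cumulative transfer efficiency: 0.1 × 0.1 × 0.1 = 0.001
Desert grasses energy = 195 / 0.001 = 195000 kcal/m²

195000 kcal/m²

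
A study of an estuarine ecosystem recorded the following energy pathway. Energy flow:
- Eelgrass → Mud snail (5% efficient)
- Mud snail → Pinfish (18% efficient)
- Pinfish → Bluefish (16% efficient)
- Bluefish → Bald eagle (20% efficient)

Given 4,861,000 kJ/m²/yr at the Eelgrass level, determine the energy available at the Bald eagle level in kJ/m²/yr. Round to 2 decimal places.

1399.97 kJ/m²/yr

Mud snail: 4861000 × 0.05 = 243050 kJ/m²/yr
Pinfish: 243050 × 0.18 = 43749 kJ/m²/yr
Bluefish: 43749 × 0.16 = 6999.84 kJ/m²/yr
Bald eagle: 6999.84 × 0.2 = 1399.968 kJ/m²/yr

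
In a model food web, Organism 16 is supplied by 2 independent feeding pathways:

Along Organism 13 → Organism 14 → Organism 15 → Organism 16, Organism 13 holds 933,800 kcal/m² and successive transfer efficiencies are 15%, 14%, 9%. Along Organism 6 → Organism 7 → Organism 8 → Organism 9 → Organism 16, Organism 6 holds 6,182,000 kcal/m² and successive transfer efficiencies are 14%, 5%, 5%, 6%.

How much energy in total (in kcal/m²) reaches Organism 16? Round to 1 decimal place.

Via Organism 13: 933800 × 0.15 × 0.14 × 0.09 = 1764.882 kcal/m²
Via Organism 6: 6182000 × 0.14 × 0.05 × 0.05 × 0.06 = 129.822 kcal/m²
Total at Organism 16: 1764.882 + 129.822 = 1894.704 kcal/m²

1894.7 kcal/m²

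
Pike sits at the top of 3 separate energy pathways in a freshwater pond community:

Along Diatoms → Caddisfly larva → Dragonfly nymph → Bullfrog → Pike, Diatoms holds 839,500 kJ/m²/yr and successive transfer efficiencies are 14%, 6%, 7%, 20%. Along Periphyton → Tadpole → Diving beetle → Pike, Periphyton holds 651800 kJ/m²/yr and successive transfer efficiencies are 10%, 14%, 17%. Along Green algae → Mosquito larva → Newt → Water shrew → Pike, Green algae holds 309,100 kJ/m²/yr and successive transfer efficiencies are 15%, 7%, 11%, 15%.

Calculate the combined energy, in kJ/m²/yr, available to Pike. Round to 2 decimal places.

1703.56 kJ/m²/yr

Via Diatoms: 839500 × 0.14 × 0.06 × 0.07 × 0.2 = 98.7252 kJ/m²/yr
Via Periphyton: 651800 × 0.1 × 0.14 × 0.17 = 1551.284 kJ/m²/yr
Via Green algae: 309100 × 0.15 × 0.07 × 0.11 × 0.15 = 53.551575 kJ/m²/yr
Total at Pike: 98.7252 + 1551.284 + 53.551575 = 1703.560775 kJ/m²/yr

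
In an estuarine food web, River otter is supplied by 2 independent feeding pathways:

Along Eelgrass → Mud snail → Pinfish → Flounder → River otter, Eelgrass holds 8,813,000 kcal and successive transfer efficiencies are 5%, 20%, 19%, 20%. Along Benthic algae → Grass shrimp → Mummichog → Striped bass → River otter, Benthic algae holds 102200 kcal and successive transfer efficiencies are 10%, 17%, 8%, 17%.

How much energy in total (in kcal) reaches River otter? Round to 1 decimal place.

Via Eelgrass: 8813000 × 0.05 × 0.2 × 0.19 × 0.2 = 3348.94 kcal
Via Benthic algae: 102200 × 0.1 × 0.17 × 0.08 × 0.17 = 23.62864 kcal
Total at River otter: 3348.94 + 23.62864 = 3372.56864 kcal

3372.6 kcal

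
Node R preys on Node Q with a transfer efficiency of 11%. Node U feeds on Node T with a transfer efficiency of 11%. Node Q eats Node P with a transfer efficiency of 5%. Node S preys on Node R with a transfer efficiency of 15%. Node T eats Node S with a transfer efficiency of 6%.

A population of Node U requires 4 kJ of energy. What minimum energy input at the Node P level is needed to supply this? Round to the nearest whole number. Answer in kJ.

734619 kJ

Cumulative transfer efficiency: 0.05 × 0.11 × 0.15 × 0.06 × 0.11 = 0.000005445
Node P energy = 4 / 0.000005445 = 734619 kJ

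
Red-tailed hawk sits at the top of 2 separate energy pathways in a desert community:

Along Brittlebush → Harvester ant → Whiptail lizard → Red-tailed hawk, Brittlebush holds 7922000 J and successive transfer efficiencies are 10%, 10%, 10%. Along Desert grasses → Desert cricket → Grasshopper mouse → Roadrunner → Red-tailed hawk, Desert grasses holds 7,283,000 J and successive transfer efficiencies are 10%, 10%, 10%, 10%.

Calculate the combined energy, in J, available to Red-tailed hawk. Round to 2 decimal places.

Via Brittlebush: 7922000 × 0.1 × 0.1 × 0.1 = 7922 J
Via Desert grasses: 7283000 × 0.1 × 0.1 × 0.1 × 0.1 = 728.3 J
Total at Red-tailed hawk: 7922 + 728.3 = 8650.3 J

8650.30 J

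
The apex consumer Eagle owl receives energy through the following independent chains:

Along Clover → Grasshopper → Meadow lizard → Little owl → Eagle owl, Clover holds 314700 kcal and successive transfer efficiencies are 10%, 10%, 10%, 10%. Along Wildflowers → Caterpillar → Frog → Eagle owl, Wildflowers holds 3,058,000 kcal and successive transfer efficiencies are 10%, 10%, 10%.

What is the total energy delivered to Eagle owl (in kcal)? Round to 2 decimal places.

3089.47 kcal

Via Clover: 314700 × 0.1 × 0.1 × 0.1 × 0.1 = 31.47 kcal
Via Wildflowers: 3058000 × 0.1 × 0.1 × 0.1 = 3058 kcal
Total at Eagle owl: 31.47 + 3058 = 3089.47 kcal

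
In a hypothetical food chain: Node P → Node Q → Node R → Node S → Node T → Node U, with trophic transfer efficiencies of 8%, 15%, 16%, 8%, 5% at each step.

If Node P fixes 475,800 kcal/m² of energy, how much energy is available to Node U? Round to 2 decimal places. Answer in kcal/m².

3.65 kcal/m²

Node Q: 475800 × 0.08 = 38064 kcal/m²
Node R: 38064 × 0.15 = 5709.6 kcal/m²
Node S: 5709.6 × 0.16 = 913.536 kcal/m²
Node T: 913.536 × 0.08 = 73.08288 kcal/m²
Node U: 73.08288 × 0.05 = 3.654144 kcal/m²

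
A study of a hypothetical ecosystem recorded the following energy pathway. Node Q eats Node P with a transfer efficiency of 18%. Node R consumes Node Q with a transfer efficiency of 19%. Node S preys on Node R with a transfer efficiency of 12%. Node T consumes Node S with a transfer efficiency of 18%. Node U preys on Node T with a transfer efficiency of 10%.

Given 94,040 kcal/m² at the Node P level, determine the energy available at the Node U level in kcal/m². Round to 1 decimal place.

Node Q: 94040 × 0.18 = 16927.2 kcal/m²
Node R: 16927.2 × 0.19 = 3216.168 kcal/m²
Node S: 3216.168 × 0.12 = 385.94016 kcal/m²
Node T: 385.94016 × 0.18 = 69.4692288 kcal/m²
Node U: 69.4692288 × 0.1 = 6.94692288 kcal/m²

6.9 kcal/m²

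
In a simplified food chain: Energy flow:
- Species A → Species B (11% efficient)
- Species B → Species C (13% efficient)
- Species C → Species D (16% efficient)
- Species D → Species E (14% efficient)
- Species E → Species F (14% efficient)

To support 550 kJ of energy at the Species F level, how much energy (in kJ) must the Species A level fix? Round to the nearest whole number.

12264521 kJ

Cumulative transfer efficiency: 0.11 × 0.13 × 0.16 × 0.14 × 0.14 = 0.0000448448
Species A energy = 550 / 0.0000448448 = 12264521 kJ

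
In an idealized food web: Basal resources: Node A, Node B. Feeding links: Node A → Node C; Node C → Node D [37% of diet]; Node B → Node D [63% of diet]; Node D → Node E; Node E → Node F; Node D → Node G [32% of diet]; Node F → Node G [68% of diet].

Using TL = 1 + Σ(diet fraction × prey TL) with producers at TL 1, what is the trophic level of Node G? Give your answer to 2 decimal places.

Node C: 1 + 1 = 2
Node D: 1 + (0.37×2 + 0.63×1) = 2.37
Node E: 1 + 2.37 = 3.37
Node F: 1 + 3.37 = 4.37
Node G: 1 + (0.32×2.37 + 0.68×4.37) = 4.73

4.73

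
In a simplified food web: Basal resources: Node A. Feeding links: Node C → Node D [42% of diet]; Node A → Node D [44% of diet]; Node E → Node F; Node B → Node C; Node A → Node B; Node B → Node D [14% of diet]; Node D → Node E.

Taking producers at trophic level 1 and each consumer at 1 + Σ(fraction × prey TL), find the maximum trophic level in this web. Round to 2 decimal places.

4.98

Node B: 1 + 1 = 2
Node C: 1 + 2 = 3
Node D: 1 + (0.14×2 + 0.42×3 + 0.44×1) = 2.98
Node E: 1 + 2.98 = 3.98
Node F: 1 + 3.98 = 4.98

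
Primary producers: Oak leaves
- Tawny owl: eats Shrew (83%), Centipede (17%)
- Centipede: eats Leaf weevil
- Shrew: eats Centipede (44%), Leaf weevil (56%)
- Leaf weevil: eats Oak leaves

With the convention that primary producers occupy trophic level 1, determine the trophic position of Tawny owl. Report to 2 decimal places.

4.37

Leaf weevil: 1 + 1 = 2
Centipede: 1 + 2 = 3
Shrew: 1 + (0.44×3 + 0.56×2) = 3.44
Tawny owl: 1 + (0.83×3.44 + 0.17×3) = 4.3652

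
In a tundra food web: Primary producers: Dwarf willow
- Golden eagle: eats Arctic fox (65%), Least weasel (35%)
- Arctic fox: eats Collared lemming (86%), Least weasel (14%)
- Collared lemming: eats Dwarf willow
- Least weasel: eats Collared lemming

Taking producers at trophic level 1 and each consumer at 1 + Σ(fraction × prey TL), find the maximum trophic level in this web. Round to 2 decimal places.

4.09

Collared lemming: 1 + 1 = 2
Least weasel: 1 + 2 = 3
Arctic fox: 1 + (0.86×2 + 0.14×3) = 3.14
Golden eagle: 1 + (0.65×3.14 + 0.35×3) = 4.091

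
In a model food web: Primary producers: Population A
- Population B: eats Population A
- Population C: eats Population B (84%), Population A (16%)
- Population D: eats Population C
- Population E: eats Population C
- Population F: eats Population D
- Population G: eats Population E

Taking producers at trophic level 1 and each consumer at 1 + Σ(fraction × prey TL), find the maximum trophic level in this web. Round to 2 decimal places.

Population B: 1 + 1 = 2
Population C: 1 + (0.84×2 + 0.16×1) = 2.84
Population D: 1 + 2.84 = 3.84
Population E: 1 + 2.84 = 3.84
Population F: 1 + 3.84 = 4.84
Population G: 1 + 3.84 = 4.84

4.84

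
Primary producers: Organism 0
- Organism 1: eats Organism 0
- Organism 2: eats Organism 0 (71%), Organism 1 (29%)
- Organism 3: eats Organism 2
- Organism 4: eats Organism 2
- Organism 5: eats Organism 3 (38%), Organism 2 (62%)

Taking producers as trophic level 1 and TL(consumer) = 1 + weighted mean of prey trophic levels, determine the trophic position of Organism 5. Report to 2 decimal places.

Organism 1: 1 + 1 = 2
Organism 2: 1 + (0.71×1 + 0.29×2) = 2.29
Organism 3: 1 + 2.29 = 3.29
Organism 4: 1 + 2.29 = 3.29
Organism 5: 1 + (0.38×3.29 + 0.62×2.29) = 3.67

3.67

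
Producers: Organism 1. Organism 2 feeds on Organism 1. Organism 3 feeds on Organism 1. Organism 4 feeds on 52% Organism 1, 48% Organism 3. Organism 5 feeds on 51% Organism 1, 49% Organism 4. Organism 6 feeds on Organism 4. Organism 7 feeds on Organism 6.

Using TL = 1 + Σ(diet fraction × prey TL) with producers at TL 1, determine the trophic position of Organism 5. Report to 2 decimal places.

Organism 2: 1 + 1 = 2
Organism 3: 1 + 1 = 2
Organism 4: 1 + (0.52×1 + 0.48×2) = 2.48
Organism 5: 1 + (0.51×1 + 0.49×2.48) = 2.7252
Organism 6: 1 + 2.48 = 3.48
Organism 7: 1 + 3.48 = 4.48

2.73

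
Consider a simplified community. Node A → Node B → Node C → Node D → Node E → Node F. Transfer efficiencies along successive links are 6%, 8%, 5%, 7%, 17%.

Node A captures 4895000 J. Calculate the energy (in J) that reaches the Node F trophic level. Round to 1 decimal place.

14.0 J

Node B: 4895000 × 0.06 = 293700 J
Node C: 293700 × 0.08 = 23496 J
Node D: 23496 × 0.05 = 1174.8 J
Node E: 1174.8 × 0.07 = 82.236 J
Node F: 82.236 × 0.17 = 13.98012 J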